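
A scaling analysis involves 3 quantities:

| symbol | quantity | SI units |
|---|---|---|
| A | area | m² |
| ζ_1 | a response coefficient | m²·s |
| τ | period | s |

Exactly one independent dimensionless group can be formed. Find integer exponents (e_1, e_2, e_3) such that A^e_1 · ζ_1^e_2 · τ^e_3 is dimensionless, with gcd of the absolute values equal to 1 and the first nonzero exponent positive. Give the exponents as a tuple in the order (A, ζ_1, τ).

(1, -1, 1)

L: e_1·(2) + e_2·(2) + e_3·(0) = 0
T: e_1·(0) + e_2·(1) + e_3·(1) = 0
Solving this homogeneous linear system for the smallest-integer solution (first nonzero entry positive) gives (1, -1, 1).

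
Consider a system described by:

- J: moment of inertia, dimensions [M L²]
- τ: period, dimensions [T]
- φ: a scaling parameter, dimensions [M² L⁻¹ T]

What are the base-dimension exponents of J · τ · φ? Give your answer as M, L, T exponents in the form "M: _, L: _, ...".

Collect each base-dimension exponent across the product:
  M: (1) + (0) + (2) = 3
  L: (2) + (0) + (-1) = 1
  T: (0) + (1) + (1) = 2
So the dimensions are [M³ L T²].

M: 3, L: 1, T: 2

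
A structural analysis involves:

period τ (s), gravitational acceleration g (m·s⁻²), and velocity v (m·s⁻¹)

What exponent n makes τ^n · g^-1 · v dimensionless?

-1

Balance the T exponent: (1)·n from τ, plus −(-2) + (-1) = 1 from the rest, must sum to zero.
n + 1 = 0, so n = -1.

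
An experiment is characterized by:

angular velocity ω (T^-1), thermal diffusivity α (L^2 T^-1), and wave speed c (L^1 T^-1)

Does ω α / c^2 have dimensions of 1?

yes

Sum the exponent of each base dimension across the product:
  M: [ω]_M + [α]_M − 2·[c]_M = (0) + (0) − 2·(0) = 0
  L: [ω]_L + [α]_L − 2·[c]_L = (0) + (2) − 2·(1) = 0
  T: [ω]_T + [α]_T − 2·[c]_T = (-1) + (-1) − 2·(-1) = 0
All base exponents vanish — dimensionless.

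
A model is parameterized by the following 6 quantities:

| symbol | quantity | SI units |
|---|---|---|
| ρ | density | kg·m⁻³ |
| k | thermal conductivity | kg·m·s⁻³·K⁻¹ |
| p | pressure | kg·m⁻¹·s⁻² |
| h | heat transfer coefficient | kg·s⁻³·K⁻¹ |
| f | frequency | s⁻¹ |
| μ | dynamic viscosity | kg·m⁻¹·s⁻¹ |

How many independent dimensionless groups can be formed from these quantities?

2

There are 6 variables and 4 base dimensions (M, L, T, Θ).
The dimension matrix has rank 4.
Independent dimensionless groups: 6 − 4 = 2.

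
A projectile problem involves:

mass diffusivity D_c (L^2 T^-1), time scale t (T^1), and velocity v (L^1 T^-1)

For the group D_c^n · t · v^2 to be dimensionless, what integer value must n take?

Balance the L exponent: (2)·n from D_c, plus (0) + 2·(1) = 2 from the rest, must sum to zero.
2n + 2 = 0, so n = -1.

-1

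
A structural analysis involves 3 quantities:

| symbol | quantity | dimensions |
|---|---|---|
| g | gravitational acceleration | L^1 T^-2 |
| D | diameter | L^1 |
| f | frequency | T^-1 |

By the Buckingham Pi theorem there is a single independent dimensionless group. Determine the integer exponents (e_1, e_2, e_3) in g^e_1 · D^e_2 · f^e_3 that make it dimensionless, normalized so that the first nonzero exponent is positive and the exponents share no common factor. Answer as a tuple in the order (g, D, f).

L: e_1·(1) + e_2·(1) + e_3·(0) = 0
T: e_1·(-2) + e_2·(0) + e_3·(-1) = 0
Solving this homogeneous linear system for the smallest-integer solution (first nonzero entry positive) gives (1, -1, -2).

(1, -1, -2)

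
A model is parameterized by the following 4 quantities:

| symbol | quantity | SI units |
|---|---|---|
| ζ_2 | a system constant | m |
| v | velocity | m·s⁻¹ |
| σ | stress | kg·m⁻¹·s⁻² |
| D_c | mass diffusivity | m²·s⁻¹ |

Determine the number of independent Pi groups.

There are 4 variables and 3 base dimensions (M, L, T).
The dimension matrix has rank 3.
Independent dimensionless groups: 4 − 3 = 1.

1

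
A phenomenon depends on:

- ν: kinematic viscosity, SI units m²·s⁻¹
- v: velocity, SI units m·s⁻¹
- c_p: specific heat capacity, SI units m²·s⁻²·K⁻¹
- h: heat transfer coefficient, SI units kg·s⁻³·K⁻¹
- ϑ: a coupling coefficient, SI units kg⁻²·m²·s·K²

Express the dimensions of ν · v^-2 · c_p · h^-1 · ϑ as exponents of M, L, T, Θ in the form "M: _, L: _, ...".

M: -3, L: 4, T: 3, Θ: 2

Collect each base-dimension exponent across the product:
  M: (0) − 2·(0) + (0) − (1) + (-2) = -3
  L: (2) − 2·(1) + (2) − (0) + (2) = 4
  T: (-1) − 2·(-1) + (-2) − (-3) + (1) = 3
  Θ: (0) − 2·(0) + (-1) − (-1) + (2) = 2
So the dimensions are [M⁻³ L⁴ T³ Θ²].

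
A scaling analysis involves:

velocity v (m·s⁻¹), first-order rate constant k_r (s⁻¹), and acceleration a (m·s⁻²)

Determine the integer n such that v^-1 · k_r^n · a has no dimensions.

Balance the T exponent: (-1)·n from k_r, plus −(-1) + (-2) = -1 from the rest, must sum to zero.
−n − 1 = 0, so n = -1.

-1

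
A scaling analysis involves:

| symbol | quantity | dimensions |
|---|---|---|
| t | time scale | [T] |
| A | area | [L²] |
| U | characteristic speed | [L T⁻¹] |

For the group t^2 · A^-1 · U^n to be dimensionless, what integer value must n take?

Balance the L exponent: (1)·n from U, plus 2·(0) − (2) = -2 from the rest, must sum to zero.
n − 2 = 0, so n = 2.

2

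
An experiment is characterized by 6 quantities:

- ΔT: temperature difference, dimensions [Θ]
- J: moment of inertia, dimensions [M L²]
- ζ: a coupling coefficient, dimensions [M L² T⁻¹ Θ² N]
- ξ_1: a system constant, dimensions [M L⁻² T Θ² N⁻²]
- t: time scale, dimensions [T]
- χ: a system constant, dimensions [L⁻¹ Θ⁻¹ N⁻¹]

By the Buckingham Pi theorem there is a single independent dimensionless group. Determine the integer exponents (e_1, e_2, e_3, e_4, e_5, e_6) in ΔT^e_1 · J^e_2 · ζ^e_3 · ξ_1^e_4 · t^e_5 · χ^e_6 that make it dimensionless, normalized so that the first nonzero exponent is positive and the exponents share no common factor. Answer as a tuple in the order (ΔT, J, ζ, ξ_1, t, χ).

M: e_1·(0) + e_2·(1) + e_3·(1) + e_4·(1) + e_5·(0) + e_6·(0) = 0
L: e_1·(0) + e_2·(2) + e_3·(2) + e_4·(-2) + e_5·(0) + e_6·(-1) = 0
T: e_1·(0) + e_2·(0) + e_3·(-1) + e_4·(1) + e_5·(1) + e_6·(0) = 0
Θ: e_1·(1) + e_2·(0) + e_3·(2) + e_4·(2) + e_5·(0) + e_6·(-1) = 0
N: e_1·(0) + e_2·(0) + e_3·(1) + e_4·(-2) + e_5·(0) + e_6·(-1) = 0
Solving this homogeneous linear system for the smallest-integer solution (first nonzero entry positive) gives (2, -1, 2, -1, 3, 4).

(2, -1, 2, -1, 3, 4)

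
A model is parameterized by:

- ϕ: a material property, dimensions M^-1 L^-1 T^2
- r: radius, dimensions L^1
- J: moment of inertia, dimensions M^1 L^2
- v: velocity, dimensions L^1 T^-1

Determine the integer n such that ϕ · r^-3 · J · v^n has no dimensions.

2

Balance the L exponent: (1)·n from v, plus (-1) − 3·(1) + (2) = -2 from the rest, must sum to zero.
n − 2 = 0, so n = 2.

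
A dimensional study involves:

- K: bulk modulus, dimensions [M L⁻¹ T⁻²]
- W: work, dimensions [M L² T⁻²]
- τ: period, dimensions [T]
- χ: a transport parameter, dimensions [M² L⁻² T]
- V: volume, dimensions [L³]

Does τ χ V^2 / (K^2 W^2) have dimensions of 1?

Sum the exponent of each base dimension across the product:
  M: −2·[K]_M − 2·[W]_M + [τ]_M + [χ]_M + 2·[V]_M = −2·(1) − 2·(1) + (0) + (2) + 2·(0) = -2
  L: −2·[K]_L − 2·[W]_L + [τ]_L + [χ]_L + 2·[V]_L = −2·(-1) − 2·(2) + (0) + (-2) + 2·(3) = 2
  T: −2·[K]_T − 2·[W]_T + [τ]_T + [χ]_T + 2·[V]_T = −2·(-2) − 2·(-2) + (1) + (1) + 2·(0) = 10
Net dimensions [M⁻² L² T¹⁰] ≠ [1] — not dimensionless.

no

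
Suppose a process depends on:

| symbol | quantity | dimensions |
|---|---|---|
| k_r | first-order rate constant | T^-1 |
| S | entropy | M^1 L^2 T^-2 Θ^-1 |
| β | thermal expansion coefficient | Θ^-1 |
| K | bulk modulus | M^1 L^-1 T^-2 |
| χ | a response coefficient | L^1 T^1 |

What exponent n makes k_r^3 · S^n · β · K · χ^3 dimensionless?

-1

Balance the M exponent: (1)·n from S, plus 3·(0) + (0) + (1) + 3·(0) = 1 from the rest, must sum to zero.
n + 1 = 0, so n = -1.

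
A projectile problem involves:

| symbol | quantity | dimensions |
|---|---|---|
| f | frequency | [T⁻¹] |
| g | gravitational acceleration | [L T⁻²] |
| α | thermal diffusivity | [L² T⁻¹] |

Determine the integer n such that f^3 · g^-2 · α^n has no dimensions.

Balance the L exponent: (2)·n from α, plus 3·(0) − 2·(1) = -2 from the rest, must sum to zero.
2n − 2 = 0, so n = 1.

1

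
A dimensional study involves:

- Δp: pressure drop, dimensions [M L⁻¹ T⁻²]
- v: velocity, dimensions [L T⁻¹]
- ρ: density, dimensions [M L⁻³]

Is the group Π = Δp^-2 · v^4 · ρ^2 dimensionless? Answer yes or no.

Sum the exponent of each base dimension across the product:
  M: −2·[Δp]_M + 4·[v]_M + 2·[ρ]_M = −2·(1) + 4·(0) + 2·(1) = 0
  L: −2·[Δp]_L + 4·[v]_L + 2·[ρ]_L = −2·(-1) + 4·(1) + 2·(-3) = 0
  T: −2·[Δp]_T + 4·[v]_T + 2·[ρ]_T = −2·(-2) + 4·(-1) + 2·(0) = 0
  I: −2·[Δp]_I + 4·[v]_I + 2·[ρ]_I = −2·(0) + 4·(0) + 2·(0) = 0
All base exponents vanish — dimensionless.

yes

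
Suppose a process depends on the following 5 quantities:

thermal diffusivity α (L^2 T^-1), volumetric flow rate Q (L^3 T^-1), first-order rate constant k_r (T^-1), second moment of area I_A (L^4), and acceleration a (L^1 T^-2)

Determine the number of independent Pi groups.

3

There are 5 variables and 2 base dimensions (L, T).
The dimension matrix has rank 2.
Independent dimensionless groups: 5 − 2 = 3.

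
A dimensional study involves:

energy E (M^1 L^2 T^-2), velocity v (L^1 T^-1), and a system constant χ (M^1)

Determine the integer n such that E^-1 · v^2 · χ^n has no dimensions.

Balance the M exponent: (1)·n from χ, plus −(1) + 2·(0) = -1 from the rest, must sum to zero.
n − 1 = 0, so n = 1.

1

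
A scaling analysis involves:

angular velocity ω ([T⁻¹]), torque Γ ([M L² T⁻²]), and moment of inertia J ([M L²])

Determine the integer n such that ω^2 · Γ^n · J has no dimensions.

-1

Balance the M exponent: (1)·n from Γ, plus 2·(0) + (1) = 1 from the rest, must sum to zero.
n + 1 = 0, so n = -1.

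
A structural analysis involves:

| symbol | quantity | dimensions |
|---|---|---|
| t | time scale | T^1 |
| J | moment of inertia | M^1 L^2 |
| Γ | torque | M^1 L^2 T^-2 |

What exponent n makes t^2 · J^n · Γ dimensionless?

-1

Balance the M exponent: (1)·n from J, plus 2·(0) + (1) = 1 from the rest, must sum to zero.
n + 1 = 0, so n = -1.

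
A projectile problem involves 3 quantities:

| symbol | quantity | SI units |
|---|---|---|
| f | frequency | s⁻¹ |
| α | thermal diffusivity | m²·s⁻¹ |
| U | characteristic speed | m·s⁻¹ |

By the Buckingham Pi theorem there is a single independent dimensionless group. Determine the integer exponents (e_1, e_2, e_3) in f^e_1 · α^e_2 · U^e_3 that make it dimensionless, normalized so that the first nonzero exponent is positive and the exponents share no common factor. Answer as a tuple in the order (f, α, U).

(1, 1, -2)

L: e_1·(0) + e_2·(2) + e_3·(1) = 0
T: e_1·(-1) + e_2·(-1) + e_3·(-1) = 0
Solving this homogeneous linear system for the smallest-integer solution (first nonzero entry positive) gives (1, 1, -2).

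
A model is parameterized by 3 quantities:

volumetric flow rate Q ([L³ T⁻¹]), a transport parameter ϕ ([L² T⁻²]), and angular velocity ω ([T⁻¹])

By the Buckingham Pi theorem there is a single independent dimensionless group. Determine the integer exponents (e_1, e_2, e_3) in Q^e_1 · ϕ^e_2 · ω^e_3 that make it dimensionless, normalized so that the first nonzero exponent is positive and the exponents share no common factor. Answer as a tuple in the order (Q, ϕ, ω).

L: e_1·(3) + e_2·(2) + e_3·(0) = 0
T: e_1·(-1) + e_2·(-2) + e_3·(-1) = 0
Solving this homogeneous linear system for the smallest-integer solution (first nonzero entry positive) gives (2, -3, 4).

(2, -3, 4)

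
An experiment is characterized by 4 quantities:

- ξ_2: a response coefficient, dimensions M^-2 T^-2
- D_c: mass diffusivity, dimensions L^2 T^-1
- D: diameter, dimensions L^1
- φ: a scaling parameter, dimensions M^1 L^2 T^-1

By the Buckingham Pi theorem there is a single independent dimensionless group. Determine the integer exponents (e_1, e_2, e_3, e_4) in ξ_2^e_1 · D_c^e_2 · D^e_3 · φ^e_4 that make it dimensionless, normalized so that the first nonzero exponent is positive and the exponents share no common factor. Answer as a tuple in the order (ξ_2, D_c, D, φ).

M: e_1·(-2) + e_2·(0) + e_3·(0) + e_4·(1) = 0
L: e_1·(0) + e_2·(2) + e_3·(1) + e_4·(2) = 0
T: e_1·(-2) + e_2·(-1) + e_3·(0) + e_4·(-1) = 0
Solving this homogeneous linear system for the smallest-integer solution (first nonzero entry positive) gives (1, -4, 4, 2).

(1, -4, 4, 2)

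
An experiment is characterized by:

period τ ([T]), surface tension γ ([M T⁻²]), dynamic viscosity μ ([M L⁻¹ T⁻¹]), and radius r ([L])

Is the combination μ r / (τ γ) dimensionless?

yes

Sum the exponent of each base dimension across the product:
  M: −[τ]_M − [γ]_M + [μ]_M + [r]_M = −(0) − (1) + (1) + (0) = 0
  L: −[τ]_L − [γ]_L + [μ]_L + [r]_L = −(0) − (0) + (-1) + (1) = 0
  T: −[τ]_T − [γ]_T + [μ]_T + [r]_T = −(1) − (-2) + (-1) + (0) = 0
All base exponents vanish — dimensionless.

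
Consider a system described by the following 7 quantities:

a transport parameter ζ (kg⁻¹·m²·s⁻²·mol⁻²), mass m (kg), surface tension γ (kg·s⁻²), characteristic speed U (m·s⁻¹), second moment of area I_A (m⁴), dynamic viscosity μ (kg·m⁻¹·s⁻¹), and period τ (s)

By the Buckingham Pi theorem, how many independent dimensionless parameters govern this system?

3

There are 7 variables and 4 base dimensions (M, L, T, N).
The dimension matrix has rank 4.
Independent dimensionless groups: 7 − 4 = 3.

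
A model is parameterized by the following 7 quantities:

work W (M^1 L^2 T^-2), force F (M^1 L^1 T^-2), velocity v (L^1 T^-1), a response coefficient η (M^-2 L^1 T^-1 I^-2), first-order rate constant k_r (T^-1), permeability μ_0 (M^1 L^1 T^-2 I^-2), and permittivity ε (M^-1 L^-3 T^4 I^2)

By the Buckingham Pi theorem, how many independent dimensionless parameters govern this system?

3

There are 7 variables and 4 base dimensions (M, L, T, I).
The dimension matrix has rank 4.
Independent dimensionless groups: 7 − 4 = 3.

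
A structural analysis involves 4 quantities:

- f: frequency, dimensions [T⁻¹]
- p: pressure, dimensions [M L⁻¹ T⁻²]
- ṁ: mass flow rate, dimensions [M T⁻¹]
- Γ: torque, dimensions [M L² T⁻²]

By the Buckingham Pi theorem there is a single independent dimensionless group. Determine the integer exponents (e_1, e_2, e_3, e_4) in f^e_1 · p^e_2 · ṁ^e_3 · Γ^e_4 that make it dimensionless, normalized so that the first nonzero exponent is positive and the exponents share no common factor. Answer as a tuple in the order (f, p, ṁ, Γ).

(3, -2, 3, -1)

M: e_1·(0) + e_2·(1) + e_3·(1) + e_4·(1) = 0
L: e_1·(0) + e_2·(-1) + e_3·(0) + e_4·(2) = 0
T: e_1·(-1) + e_2·(-2) + e_3·(-1) + e_4·(-2) = 0
Solving this homogeneous linear system for the smallest-integer solution (first nonzero entry positive) gives (3, -2, 3, -1).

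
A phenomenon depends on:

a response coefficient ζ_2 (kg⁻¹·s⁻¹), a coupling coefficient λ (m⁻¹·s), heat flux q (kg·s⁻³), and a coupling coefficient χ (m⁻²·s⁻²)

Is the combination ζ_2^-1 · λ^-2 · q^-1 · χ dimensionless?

yes

Sum the exponent of each base dimension across the product:
  M: −[ζ_2]_M − 2·[λ]_M − [q]_M + [χ]_M = −(-1) − 2·(0) − (1) + (0) = 0
  L: −[ζ_2]_L − 2·[λ]_L − [q]_L + [χ]_L = −(0) − 2·(-1) − (0) + (-2) = 0
  T: −[ζ_2]_T − 2·[λ]_T − [q]_T + [χ]_T = −(-1) − 2·(1) − (-3) + (-2) = 0
All base exponents vanish — dimensionless.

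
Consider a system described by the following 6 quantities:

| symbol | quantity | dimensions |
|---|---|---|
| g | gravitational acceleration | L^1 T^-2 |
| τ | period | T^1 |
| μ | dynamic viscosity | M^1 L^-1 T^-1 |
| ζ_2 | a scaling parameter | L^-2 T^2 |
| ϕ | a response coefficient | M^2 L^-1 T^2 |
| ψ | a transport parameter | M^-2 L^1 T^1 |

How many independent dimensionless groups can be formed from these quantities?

There are 6 variables and 3 base dimensions (M, L, T).
The dimension matrix has rank 3.
Independent dimensionless groups: 6 − 3 = 3.

3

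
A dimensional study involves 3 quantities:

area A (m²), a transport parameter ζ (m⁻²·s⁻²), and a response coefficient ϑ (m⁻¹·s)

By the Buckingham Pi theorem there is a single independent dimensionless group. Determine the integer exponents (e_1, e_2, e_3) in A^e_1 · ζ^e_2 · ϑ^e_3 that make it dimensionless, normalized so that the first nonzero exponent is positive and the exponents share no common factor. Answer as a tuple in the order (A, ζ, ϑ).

L: e_1·(2) + e_2·(-2) + e_3·(-1) = 0
T: e_1·(0) + e_2·(-2) + e_3·(1) = 0
Solving this homogeneous linear system for the smallest-integer solution (first nonzero entry positive) gives (2, 1, 2).

(2, 1, 2)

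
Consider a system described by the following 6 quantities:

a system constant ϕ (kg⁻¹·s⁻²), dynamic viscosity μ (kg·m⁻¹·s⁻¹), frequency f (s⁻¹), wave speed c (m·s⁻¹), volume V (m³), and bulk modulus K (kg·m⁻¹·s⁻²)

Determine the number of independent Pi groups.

There are 6 variables and 3 base dimensions (M, L, T).
The dimension matrix has rank 3.
Independent dimensionless groups: 6 − 3 = 3.

3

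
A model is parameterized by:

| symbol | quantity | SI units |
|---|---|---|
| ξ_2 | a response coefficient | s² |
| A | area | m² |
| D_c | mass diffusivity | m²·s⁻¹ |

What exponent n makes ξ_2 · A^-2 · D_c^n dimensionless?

Balance the L exponent: (2)·n from D_c, plus (0) − 2·(2) = -4 from the rest, must sum to zero.
2n − 4 = 0, so n = 2.

2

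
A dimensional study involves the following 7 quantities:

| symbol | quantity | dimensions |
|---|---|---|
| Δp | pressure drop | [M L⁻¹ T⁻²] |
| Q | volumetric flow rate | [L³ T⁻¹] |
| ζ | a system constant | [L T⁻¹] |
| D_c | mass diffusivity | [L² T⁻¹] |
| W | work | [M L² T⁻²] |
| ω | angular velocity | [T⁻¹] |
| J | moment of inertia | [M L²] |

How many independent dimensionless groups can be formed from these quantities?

There are 7 variables and 3 base dimensions (M, L, T).
The dimension matrix has rank 3.
Independent dimensionless groups: 7 − 3 = 4.

4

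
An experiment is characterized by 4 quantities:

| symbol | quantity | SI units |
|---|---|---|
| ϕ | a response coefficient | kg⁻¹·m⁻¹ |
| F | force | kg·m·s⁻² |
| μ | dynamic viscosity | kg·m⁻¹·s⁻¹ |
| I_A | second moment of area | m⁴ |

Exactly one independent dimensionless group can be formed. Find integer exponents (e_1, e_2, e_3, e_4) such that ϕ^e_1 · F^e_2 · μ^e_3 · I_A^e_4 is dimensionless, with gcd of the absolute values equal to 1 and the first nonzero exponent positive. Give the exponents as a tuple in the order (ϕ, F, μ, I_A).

(1, -1, 2, 1)

M: e_1·(-1) + e_2·(1) + e_3·(1) + e_4·(0) = 0
L: e_1·(-1) + e_2·(1) + e_3·(-1) + e_4·(4) = 0
T: e_1·(0) + e_2·(-2) + e_3·(-1) + e_4·(0) = 0
Solving this homogeneous linear system for the smallest-integer solution (first nonzero entry positive) gives (1, -1, 2, 1).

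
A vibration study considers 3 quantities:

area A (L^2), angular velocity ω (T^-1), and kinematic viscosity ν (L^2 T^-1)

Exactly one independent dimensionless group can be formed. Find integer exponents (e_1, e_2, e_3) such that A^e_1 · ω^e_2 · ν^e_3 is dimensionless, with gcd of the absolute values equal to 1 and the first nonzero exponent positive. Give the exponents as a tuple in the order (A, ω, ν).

L: e_1·(2) + e_2·(0) + e_3·(2) = 0
T: e_1·(0) + e_2·(-1) + e_3·(-1) = 0
Solving this homogeneous linear system for the smallest-integer solution (first nonzero entry positive) gives (1, 1, -1).

(1, 1, -1)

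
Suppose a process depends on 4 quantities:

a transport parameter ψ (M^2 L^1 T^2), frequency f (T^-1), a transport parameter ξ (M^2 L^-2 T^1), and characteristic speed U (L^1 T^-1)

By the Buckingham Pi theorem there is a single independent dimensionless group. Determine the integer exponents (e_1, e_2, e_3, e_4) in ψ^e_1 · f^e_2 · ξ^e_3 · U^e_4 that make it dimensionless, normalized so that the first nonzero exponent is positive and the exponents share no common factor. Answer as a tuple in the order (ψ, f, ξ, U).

M: e_1·(2) + e_2·(0) + e_3·(2) + e_4·(0) = 0
L: e_1·(1) + e_2·(0) + e_3·(-2) + e_4·(1) = 0
T: e_1·(2) + e_2·(-1) + e_3·(1) + e_4·(-1) = 0
Solving this homogeneous linear system for the smallest-integer solution (first nonzero entry positive) gives (1, 4, -1, -3).

(1, 4, -1, -3)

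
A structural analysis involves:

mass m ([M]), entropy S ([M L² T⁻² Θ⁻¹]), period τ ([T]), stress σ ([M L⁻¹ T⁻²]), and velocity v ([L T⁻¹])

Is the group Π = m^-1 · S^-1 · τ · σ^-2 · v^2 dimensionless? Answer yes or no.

Sum the exponent of each base dimension across the product:
  M: −[m]_M − [S]_M + [τ]_M − 2·[σ]_M + 2·[v]_M = −(1) − (1) + (0) − 2·(1) + 2·(0) = -4
  L: −[m]_L − [S]_L + [τ]_L − 2·[σ]_L + 2·[v]_L = −(0) − (2) + (0) − 2·(-1) + 2·(1) = 2
  T: −[m]_T − [S]_T + [τ]_T − 2·[σ]_T + 2·[v]_T = −(0) − (-2) + (1) − 2·(-2) + 2·(-1) = 5
  Θ: −[m]_Θ − [S]_Θ + [τ]_Θ − 2·[σ]_Θ + 2·[v]_Θ = −(0) − (-1) + (0) − 2·(0) + 2·(0) = 1
Net dimensions [M⁻⁴ L² T⁵ Θ] ≠ [1] — not dimensionless.

no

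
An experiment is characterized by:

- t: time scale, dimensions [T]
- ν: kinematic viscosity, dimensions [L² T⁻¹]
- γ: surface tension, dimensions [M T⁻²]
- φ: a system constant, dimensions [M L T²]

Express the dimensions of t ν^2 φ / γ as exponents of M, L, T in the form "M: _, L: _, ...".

Collect each base-dimension exponent across the product:
  M: (0) + 2·(0) − (1) + (1) = 0
  L: (0) + 2·(2) − (0) + (1) = 5
  T: (1) + 2·(-1) − (-2) + (2) = 3
So the dimensions are [L⁵ T³].

M: 0, L: 5, T: 3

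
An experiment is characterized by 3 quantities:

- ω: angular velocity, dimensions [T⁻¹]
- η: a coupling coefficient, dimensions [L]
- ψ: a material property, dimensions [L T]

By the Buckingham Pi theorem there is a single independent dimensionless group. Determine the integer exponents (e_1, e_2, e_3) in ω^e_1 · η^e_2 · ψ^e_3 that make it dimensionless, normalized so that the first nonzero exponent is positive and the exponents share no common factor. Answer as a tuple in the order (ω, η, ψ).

(1, -1, 1)

L: e_1·(0) + e_2·(1) + e_3·(1) = 0
T: e_1·(-1) + e_2·(0) + e_3·(1) = 0
Solving this homogeneous linear system for the smallest-integer solution (first nonzero entry positive) gives (1, -1, 1).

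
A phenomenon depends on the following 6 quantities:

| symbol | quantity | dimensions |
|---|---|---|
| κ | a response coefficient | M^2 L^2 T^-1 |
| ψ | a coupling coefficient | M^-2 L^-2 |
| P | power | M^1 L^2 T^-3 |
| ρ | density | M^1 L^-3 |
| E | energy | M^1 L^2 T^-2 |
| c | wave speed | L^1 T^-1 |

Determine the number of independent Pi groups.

3

There are 6 variables and 3 base dimensions (M, L, T).
The dimension matrix has rank 3.
Independent dimensionless groups: 6 − 3 = 3.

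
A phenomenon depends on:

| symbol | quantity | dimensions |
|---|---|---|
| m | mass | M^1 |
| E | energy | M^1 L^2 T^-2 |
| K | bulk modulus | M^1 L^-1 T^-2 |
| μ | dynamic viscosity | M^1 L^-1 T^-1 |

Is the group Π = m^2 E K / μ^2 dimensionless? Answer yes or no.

no

Sum the exponent of each base dimension across the product:
  M: 2·[m]_M + [E]_M + [K]_M − 2·[μ]_M = 2·(1) + (1) + (1) − 2·(1) = 2
  L: 2·[m]_L + [E]_L + [K]_L − 2·[μ]_L = 2·(0) + (2) + (-1) − 2·(-1) = 3
  T: 2·[m]_T + [E]_T + [K]_T − 2·[μ]_T = 2·(0) + (-2) + (-2) − 2·(-1) = -2
Net dimensions [M² L³ T⁻²] ≠ [1] — not dimensionless.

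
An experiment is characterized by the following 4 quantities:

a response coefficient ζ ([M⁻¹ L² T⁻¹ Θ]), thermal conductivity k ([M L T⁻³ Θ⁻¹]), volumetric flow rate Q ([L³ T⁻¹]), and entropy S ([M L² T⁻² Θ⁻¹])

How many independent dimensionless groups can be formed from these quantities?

1

There are 4 variables and 4 base dimensions (M, L, T, Θ).
The dimension matrix has rank 3 (less than 4: the dimension vectors are linearly dependent).
Independent dimensionless groups: 4 − 3 = 1.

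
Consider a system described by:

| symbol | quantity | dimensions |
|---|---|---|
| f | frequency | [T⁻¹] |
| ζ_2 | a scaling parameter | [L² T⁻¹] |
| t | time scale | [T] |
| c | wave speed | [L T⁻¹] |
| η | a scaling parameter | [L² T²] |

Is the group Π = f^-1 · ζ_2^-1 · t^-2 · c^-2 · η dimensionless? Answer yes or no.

Sum the exponent of each base dimension across the product:
  L: −[f]_L − [ζ_2]_L − 2·[t]_L − 2·[c]_L + [η]_L = −(0) − (2) − 2·(0) − 2·(1) + (2) = -2
  T: −[f]_T − [ζ_2]_T − 2·[t]_T − 2·[c]_T + [η]_T = −(-1) − (-1) − 2·(1) − 2·(-1) + (2) = 4
Net dimensions [L⁻² T⁴] ≠ [1] — not dimensionless.

no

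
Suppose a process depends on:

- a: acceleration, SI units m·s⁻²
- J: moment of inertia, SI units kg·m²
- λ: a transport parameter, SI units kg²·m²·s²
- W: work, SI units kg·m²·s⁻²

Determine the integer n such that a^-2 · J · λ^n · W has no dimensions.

-1

Balance the M exponent: (2)·n from λ, plus −2·(0) + (1) + (1) = 2 from the rest, must sum to zero.
2n + 2 = 0, so n = -1.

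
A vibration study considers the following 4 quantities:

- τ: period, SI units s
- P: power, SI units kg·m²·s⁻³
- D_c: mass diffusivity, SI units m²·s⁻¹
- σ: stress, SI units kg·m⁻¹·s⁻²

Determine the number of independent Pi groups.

1

There are 4 variables and 3 base dimensions (M, L, T).
The dimension matrix has rank 3.
Independent dimensionless groups: 4 − 3 = 1.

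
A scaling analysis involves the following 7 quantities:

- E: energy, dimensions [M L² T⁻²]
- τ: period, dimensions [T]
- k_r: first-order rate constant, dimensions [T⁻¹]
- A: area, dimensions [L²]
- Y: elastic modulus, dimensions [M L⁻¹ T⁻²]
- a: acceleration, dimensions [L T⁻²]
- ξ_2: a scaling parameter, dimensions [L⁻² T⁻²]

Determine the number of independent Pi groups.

4

There are 7 variables and 3 base dimensions (M, L, T).
The dimension matrix has rank 3.
Independent dimensionless groups: 7 − 3 = 4.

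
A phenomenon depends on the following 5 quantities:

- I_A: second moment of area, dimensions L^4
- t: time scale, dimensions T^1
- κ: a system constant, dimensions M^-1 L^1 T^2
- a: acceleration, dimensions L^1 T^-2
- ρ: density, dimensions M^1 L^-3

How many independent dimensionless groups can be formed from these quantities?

There are 5 variables and 3 base dimensions (M, L, T).
The dimension matrix has rank 3.
Independent dimensionless groups: 5 − 3 = 2.

2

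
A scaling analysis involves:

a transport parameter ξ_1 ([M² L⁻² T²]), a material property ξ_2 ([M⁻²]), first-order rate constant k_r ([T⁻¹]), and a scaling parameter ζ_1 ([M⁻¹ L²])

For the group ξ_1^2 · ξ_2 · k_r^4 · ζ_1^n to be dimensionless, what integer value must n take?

Balance the M exponent: (-1)·n from ζ_1, plus 2·(2) + (-2) + 4·(0) = 2 from the rest, must sum to zero.
−n + 2 = 0, so n = 2.

2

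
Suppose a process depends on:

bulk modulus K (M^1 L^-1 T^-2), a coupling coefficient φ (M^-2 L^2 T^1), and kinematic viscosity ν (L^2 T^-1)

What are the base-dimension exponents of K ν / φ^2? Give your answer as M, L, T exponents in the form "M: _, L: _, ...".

M: 5, L: -3, T: -5

Collect each base-dimension exponent across the product:
  M: (1) − 2·(-2) + (0) = 5
  L: (-1) − 2·(2) + (2) = -3
  T: (-2) − 2·(1) + (-1) = -5
So the dimensions are [M⁵ L⁻³ T⁻⁵].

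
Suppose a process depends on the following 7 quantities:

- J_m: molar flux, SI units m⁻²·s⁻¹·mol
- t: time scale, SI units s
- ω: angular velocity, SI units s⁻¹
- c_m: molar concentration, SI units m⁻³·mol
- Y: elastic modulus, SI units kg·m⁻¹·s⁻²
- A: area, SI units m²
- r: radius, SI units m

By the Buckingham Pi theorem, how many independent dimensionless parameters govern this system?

There are 7 variables and 4 base dimensions (M, L, T, N).
The dimension matrix has rank 4.
Independent dimensionless groups: 7 − 4 = 3.

3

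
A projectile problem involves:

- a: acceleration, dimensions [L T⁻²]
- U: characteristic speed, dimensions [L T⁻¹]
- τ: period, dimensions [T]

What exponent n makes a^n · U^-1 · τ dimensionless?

Balance the L exponent: (1)·n from a, plus −(1) + (0) = -1 from the rest, must sum to zero.
n − 1 = 0, so n = 1.

1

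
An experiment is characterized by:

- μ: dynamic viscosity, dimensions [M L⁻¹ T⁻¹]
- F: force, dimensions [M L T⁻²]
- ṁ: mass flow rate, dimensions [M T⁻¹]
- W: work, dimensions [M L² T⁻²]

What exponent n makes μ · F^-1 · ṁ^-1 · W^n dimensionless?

1

Balance the M exponent: (1)·n from W, plus (1) − (1) − (1) = -1 from the rest, must sum to zero.
n − 1 = 0, so n = 1.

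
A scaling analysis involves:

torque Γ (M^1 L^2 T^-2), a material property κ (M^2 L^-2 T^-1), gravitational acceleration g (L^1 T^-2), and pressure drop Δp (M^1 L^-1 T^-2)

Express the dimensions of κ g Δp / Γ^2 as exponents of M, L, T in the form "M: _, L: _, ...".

M: 1, L: -6, T: -1

Collect each base-dimension exponent across the product:
  M: −2·(1) + (2) + (0) + (1) = 1
  L: −2·(2) + (-2) + (1) + (-1) = -6
  T: −2·(-2) + (-1) + (-2) + (-2) = -1
So the dimensions are [M L⁻⁶ T⁻¹].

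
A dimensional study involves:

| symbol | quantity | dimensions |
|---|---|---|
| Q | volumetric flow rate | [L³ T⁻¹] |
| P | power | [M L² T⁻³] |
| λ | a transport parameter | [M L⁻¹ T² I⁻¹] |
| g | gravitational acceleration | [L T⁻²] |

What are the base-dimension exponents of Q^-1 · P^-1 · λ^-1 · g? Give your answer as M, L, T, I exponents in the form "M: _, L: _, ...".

Collect each base-dimension exponent across the product:
  M: −(0) − (1) − (1) + (0) = -2
  L: −(3) − (2) − (-1) + (1) = -3
  T: −(-1) − (-3) − (2) + (-2) = 0
  I: −(0) − (0) − (-1) + (0) = 1
So the dimensions are [M⁻² L⁻³ I].

M: -2, L: -3, T: 0, I: 1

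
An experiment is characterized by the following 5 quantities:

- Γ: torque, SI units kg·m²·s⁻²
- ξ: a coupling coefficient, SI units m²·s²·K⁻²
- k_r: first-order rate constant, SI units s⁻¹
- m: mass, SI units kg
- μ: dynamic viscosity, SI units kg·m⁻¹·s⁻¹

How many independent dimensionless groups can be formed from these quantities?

There are 5 variables and 4 base dimensions (M, L, T, Θ).
The dimension matrix has rank 4.
Independent dimensionless groups: 5 − 4 = 1.

1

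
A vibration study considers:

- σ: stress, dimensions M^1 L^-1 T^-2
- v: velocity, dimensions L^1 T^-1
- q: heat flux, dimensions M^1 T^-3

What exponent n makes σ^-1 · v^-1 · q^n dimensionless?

1

Balance the M exponent: (1)·n from q, plus −(1) − (0) = -1 from the rest, must sum to zero.
n − 1 = 0, so n = 1.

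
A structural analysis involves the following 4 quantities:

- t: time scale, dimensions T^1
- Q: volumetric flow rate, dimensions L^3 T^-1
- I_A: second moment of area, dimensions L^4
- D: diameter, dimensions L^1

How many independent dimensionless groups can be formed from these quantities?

There are 4 variables and 2 base dimensions (L, T).
The dimension matrix has rank 2.
Independent dimensionless groups: 4 − 2 = 2.

2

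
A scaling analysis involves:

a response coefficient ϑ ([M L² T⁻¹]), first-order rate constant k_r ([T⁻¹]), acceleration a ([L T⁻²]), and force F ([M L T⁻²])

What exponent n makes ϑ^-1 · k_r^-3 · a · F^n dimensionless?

1

Balance the M exponent: (1)·n from F, plus −(1) − 3·(0) + (0) = -1 from the rest, must sum to zero.
n − 1 = 0, so n = 1.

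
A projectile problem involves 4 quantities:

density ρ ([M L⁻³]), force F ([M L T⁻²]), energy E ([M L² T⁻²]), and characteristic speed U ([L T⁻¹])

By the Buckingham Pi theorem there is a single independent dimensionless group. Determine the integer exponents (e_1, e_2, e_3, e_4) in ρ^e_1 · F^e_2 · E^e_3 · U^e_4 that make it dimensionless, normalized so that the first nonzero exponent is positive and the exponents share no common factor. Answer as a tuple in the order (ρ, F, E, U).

(1, -3, 2, 2)

M: e_1·(1) + e_2·(1) + e_3·(1) + e_4·(0) = 0
L: e_1·(-3) + e_2·(1) + e_3·(2) + e_4·(1) = 0
T: e_1·(0) + e_2·(-2) + e_3·(-2) + e_4·(-1) = 0
Solving this homogeneous linear system for the smallest-integer solution (first nonzero entry positive) gives (1, -3, 2, 2).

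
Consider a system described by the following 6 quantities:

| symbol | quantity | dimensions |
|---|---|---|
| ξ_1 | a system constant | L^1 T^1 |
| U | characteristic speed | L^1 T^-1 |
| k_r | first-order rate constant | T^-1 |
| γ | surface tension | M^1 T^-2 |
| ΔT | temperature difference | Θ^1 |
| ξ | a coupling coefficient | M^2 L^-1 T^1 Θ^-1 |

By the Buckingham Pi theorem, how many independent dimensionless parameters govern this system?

2

There are 6 variables and 4 base dimensions (M, L, T, Θ).
The dimension matrix has rank 4.
Independent dimensionless groups: 6 − 4 = 2.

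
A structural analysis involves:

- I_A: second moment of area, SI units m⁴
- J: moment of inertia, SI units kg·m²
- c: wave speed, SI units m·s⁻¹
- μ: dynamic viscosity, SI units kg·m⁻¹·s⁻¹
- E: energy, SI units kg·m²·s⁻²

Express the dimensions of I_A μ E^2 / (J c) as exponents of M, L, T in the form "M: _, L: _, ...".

Collect each base-dimension exponent across the product:
  M: (0) − (1) − (0) + (1) + 2·(1) = 2
  L: (4) − (2) − (1) + (-1) + 2·(2) = 4
  T: (0) − (0) − (-1) + (-1) + 2·(-2) = -4
So the dimensions are [M² L⁴ T⁻⁴].

M: 2, L: 4, T: -4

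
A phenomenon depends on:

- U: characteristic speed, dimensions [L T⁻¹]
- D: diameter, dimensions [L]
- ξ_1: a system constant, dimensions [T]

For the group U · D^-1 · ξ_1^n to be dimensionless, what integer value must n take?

1

Balance the T exponent: (1)·n from ξ_1, plus (-1) − (0) = -1 from the rest, must sum to zero.
n − 1 = 0, so n = 1.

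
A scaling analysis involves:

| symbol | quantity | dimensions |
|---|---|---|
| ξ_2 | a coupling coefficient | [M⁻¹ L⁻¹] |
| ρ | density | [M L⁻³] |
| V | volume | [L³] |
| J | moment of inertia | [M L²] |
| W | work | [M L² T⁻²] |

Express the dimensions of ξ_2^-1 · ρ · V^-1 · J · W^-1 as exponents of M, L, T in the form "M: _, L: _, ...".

Collect each base-dimension exponent across the product:
  M: −(-1) + (1) − (0) + (1) − (1) = 2
  L: −(-1) + (-3) − (3) + (2) − (2) = -5
  T: −(0) + (0) − (0) + (0) − (-2) = 2
So the dimensions are [M² L⁻⁵ T²].

M: 2, L: -5, T: 2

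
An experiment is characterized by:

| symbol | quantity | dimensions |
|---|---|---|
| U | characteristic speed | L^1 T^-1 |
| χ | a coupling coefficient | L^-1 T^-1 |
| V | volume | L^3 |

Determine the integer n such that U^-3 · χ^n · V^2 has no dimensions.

3

Balance the L exponent: (-1)·n from χ, plus −3·(1) + 2·(3) = 3 from the rest, must sum to zero.
−n + 3 = 0, so n = 3.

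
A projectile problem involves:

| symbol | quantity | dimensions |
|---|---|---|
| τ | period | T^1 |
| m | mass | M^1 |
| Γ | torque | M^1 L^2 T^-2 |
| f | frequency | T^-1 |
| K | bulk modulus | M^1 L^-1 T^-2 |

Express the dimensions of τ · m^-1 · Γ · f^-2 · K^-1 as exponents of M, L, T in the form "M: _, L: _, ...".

Collect each base-dimension exponent across the product:
  M: (0) − (1) + (1) − 2·(0) − (1) = -1
  L: (0) − (0) + (2) − 2·(0) − (-1) = 3
  T: (1) − (0) + (-2) − 2·(-1) − (-2) = 3
So the dimensions are [M⁻¹ L³ T³].

M: -1, L: 3, T: 3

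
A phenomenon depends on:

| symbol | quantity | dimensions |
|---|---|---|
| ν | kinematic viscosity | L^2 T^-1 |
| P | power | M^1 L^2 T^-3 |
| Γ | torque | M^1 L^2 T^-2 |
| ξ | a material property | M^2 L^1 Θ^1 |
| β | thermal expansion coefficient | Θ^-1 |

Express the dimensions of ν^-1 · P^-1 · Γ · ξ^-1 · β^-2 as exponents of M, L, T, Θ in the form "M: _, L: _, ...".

M: -2, L: -3, T: 2, Θ: 1

Collect each base-dimension exponent across the product:
  M: −(0) − (1) + (1) − (2) − 2·(0) = -2
  L: −(2) − (2) + (2) − (1) − 2·(0) = -3
  T: −(-1) − (-3) + (-2) − (0) − 2·(0) = 2
  Θ: −(0) − (0) + (0) − (1) − 2·(-1) = 1
So the dimensions are [M⁻² L⁻³ T² Θ].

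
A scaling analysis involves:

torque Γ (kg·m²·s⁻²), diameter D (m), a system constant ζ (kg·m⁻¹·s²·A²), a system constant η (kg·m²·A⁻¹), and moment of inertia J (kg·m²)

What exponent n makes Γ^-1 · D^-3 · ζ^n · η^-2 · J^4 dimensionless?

Balance the M exponent: (1)·n from ζ, plus −(1) − 3·(0) − 2·(1) + 4·(1) = 1 from the rest, must sum to zero.
n + 1 = 0, so n = -1.

-1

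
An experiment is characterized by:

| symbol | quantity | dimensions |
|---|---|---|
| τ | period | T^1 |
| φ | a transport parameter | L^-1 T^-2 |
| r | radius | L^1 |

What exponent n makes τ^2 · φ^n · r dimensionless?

Balance the L exponent: (-1)·n from φ, plus 2·(0) + (1) = 1 from the rest, must sum to zero.
−n + 1 = 0, so n = 1.

1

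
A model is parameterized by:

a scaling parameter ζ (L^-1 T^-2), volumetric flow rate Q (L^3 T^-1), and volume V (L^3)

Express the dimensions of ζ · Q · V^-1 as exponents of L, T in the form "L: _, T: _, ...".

L: -1, T: -3

Collect each base-dimension exponent across the product:
  L: (-1) + (3) − (3) = -1
  T: (-2) + (-1) − (0) = -3
So the dimensions are [L⁻¹ T⁻³].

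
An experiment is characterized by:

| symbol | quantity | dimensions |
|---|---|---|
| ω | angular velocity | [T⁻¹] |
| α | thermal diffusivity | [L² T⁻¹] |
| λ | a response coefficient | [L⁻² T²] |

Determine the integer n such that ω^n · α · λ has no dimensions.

1

Balance the T exponent: (-1)·n from ω, plus (-1) + (2) = 1 from the rest, must sum to zero.
−n + 1 = 0, so n = 1.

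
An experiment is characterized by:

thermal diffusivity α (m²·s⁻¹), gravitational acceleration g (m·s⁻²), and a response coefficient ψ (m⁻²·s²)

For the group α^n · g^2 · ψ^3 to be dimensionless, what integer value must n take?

2

Balance the L exponent: (2)·n from α, plus 2·(1) + 3·(-2) = -4 from the rest, must sum to zero.
2n − 4 = 0, so n = 2.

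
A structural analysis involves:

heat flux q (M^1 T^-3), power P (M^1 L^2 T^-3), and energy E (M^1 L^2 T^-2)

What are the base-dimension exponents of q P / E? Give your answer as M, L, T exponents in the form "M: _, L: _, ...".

Collect each base-dimension exponent across the product:
  M: (1) + (1) − (1) = 1
  L: (0) + (2) − (2) = 0
  T: (-3) + (-3) − (-2) = -4
So the dimensions are [M T⁻⁴].

M: 1, L: 0, T: -4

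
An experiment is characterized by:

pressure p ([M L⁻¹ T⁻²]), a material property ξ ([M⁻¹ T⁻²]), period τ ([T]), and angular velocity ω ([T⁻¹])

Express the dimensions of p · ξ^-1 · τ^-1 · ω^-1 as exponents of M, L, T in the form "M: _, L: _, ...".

Collect each base-dimension exponent across the product:
  M: (1) − (-1) − (0) − (0) = 2
  L: (-1) − (0) − (0) − (0) = -1
  T: (-2) − (-2) − (1) − (-1) = 0
So the dimensions are [M² L⁻¹].

M: 2, L: -1, T: 0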